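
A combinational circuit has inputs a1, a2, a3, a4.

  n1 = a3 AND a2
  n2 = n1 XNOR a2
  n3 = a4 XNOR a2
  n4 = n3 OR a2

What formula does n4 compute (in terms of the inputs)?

(a4 XNOR a2) OR a2

n3 = a4 XNOR a2
n4 = n3 OR a2 = (a4 XNOR a2) OR a2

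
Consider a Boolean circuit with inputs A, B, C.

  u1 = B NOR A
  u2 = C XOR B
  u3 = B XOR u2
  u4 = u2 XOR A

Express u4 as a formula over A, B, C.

u2 = C XOR B
u4 = u2 XOR A = (C XOR B) XOR A

(C XOR B) XOR A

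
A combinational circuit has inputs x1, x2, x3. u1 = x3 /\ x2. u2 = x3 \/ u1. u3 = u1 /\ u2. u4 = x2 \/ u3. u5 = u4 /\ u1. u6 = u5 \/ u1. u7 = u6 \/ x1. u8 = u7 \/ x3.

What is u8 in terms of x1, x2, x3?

((((x2 \/ ((x3 /\ x2) /\ (x3 \/ (x3 /\ x2)))) /\ (x3 /\ x2)) \/ (x3 /\ x2)) \/ x1) \/ x3

u1 = x3 /\ x2
u2 = x3 \/ u1 = x3 \/ (x3 /\ x2)
u3 = u1 /\ u2 = (x3 /\ x2) /\ (x3 \/ (x3 /\ x2))
u4 = x2 \/ u3 = x2 \/ ((x3 /\ x2) /\ (x3 \/ (x3 /\ x2)))
u5 = u4 /\ u1 = (x2 \/ ((x3 /\ x2) /\ (x3 \/ (x3 /\ x2)))) /\ (x3 /\ x2)
u6 = u5 \/ u1 = ((x2 \/ ((x3 /\ x2) /\ (x3 \/ (x3 /\ x2)))) /\ (x3 /\ x2)) \/ (x3 /\ x2)
u7 = u6 \/ x1 = (((x2 \/ ((x3 /\ x2) /\ (x3 \/ (x3 /\ x2)))) /\ (x3 /\ x2)) \/ (x3 /\ x2)) \/ x1
u8 = u7 \/ x3 = ((((x2 \/ ((x3 /\ x2) /\ (x3 \/ (x3 /\ x2)))) /\ (x3 /\ x2)) \/ (x3 /\ x2)) \/ x1) \/ x3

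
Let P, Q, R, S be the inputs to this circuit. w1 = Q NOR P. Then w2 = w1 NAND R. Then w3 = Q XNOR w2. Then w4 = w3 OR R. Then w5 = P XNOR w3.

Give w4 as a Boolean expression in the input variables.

(Q XNOR ((Q NOR P) NAND R)) OR R

w1 = Q NOR P
w2 = w1 NAND R = (Q NOR P) NAND R
w3 = Q XNOR w2 = Q XNOR ((Q NOR P) NAND R)
w4 = w3 OR R = (Q XNOR ((Q NOR P) NAND R)) OR R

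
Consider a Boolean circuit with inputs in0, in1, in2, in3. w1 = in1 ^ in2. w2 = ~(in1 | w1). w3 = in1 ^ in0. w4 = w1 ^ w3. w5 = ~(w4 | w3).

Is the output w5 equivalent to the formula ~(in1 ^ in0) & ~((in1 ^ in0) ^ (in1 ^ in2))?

w1 = in1 ^ in2
w3 = in1 ^ in0
w4 = w1 ^ w3 = (in1 ^ in2) ^ (in1 ^ in0)
w5 = ~(w4 | w3) = ~(((in1 ^ in2) ^ (in1 ^ in0)) | (in1 ^ in0))
At in0=0, in1=0, in2=1, in3=0: circuit gives 0, formula gives 0.
At in0=0, in1=0, in2=0, in3=0: circuit gives 1, formula gives 1.
Agrees on all 16 inputs.

Yes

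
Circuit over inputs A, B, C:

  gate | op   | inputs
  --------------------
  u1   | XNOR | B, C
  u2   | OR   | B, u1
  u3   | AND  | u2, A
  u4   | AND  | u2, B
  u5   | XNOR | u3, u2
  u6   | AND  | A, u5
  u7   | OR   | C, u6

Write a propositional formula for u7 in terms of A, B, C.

C OR (A AND (((B OR (B XNOR C)) AND A) XNOR (B OR (B XNOR C))))

u1 = B XNOR C
u2 = B OR u1 = B OR (B XNOR C)
u3 = u2 AND A = (B OR (B XNOR C)) AND A
u5 = u3 XNOR u2 = ((B OR (B XNOR C)) AND A) XNOR (B OR (B XNOR C))
u6 = A AND u5 = A AND (((B OR (B XNOR C)) AND A) XNOR (B OR (B XNOR C)))
u7 = C OR u6 = C OR (A AND (((B OR (B XNOR C)) AND A) XNOR (B OR (B XNOR C))))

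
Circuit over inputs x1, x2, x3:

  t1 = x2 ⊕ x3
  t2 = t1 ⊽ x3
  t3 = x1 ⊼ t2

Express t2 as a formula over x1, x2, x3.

(x2 ⊕ x3) ⊽ x3

t1 = x2 ⊕ x3
t2 = t1 ⊽ x3 = (x2 ⊕ x3) ⊽ x3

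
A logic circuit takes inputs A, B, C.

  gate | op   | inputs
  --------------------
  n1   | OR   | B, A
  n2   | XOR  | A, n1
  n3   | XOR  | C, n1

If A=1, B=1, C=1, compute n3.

n1 = 1 OR 1 = 1
n3 = 1 XOR 1 = 0

0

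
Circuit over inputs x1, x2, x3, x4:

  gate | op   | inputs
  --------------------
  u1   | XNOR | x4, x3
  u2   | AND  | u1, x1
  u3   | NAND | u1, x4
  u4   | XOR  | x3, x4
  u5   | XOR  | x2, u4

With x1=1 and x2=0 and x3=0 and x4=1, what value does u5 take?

u4 = 0 XOR 1 = 1
u5 = 0 XOR 1 = 1

1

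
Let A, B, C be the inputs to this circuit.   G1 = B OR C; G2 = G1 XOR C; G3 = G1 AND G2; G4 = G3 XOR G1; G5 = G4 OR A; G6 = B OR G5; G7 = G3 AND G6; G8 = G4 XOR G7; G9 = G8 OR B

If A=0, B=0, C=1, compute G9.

1

G1 = 0 OR 1 = 1
G2 = 1 XOR 1 = 0
G3 = 1 AND 0 = 0
G4 = 0 XOR 1 = 1
G5 = 1 OR 0 = 1
G6 = 0 OR 1 = 1
G7 = 0 AND 1 = 0
G8 = 1 XOR 0 = 1
G9 = 1 OR 0 = 1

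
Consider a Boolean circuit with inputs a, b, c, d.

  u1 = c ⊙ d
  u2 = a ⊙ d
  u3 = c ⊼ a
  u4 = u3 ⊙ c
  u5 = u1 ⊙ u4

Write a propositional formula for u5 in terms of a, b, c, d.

u1 = c ⊙ d
u3 = c ⊼ a
u4 = u3 ⊙ c = (c ⊼ a) ⊙ c
u5 = u1 ⊙ u4 = (c ⊙ d) ⊙ ((c ⊼ a) ⊙ c)

(c ⊙ d) ⊙ ((c ⊼ a) ⊙ c)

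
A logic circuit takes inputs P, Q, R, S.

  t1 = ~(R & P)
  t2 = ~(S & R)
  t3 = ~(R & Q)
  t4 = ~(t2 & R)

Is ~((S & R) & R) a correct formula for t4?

No

t2 = ~(S & R)
t4 = ~(t2 & R) = ~((~(S & R)) & R)
At P=0, Q=0, R=1, S=0: circuit gives 0, formula gives 1.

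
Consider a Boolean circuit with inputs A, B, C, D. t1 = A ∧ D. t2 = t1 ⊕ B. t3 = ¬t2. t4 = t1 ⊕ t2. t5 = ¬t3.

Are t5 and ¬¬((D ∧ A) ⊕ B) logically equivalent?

Yes

t1 = A ∧ D
t2 = t1 ⊕ B = (A ∧ D) ⊕ B
t3 = ¬t2 = ¬((A ∧ D) ⊕ B)
t5 = ¬t3 = ¬¬((A ∧ D) ⊕ B)
At A=0, B=0, C=0, D=0: circuit gives 0, formula gives 0.
At A=0, B=1, C=0, D=0: circuit gives 1, formula gives 1.
Agrees on all 16 inputs.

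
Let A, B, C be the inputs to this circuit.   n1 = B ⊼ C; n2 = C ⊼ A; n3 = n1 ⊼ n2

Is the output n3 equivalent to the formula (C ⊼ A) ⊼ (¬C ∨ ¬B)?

Yes

n1 = B ⊼ C
n2 = C ⊼ A
n3 = n1 ⊼ n2 = (B ⊼ C) ⊼ (C ⊼ A)
At A=0, B=0, C=0: circuit gives 0, formula gives 0.
At A=0, B=1, C=1: circuit gives 1, formula gives 1.
Agrees on all 8 inputs.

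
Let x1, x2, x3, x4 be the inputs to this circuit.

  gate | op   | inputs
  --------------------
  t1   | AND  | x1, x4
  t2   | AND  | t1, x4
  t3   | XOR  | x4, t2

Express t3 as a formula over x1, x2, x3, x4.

x4 XOR ((x1 AND x4) AND x4)

t1 = x1 AND x4
t2 = t1 AND x4 = (x1 AND x4) AND x4
t3 = x4 XOR t2 = x4 XOR ((x1 AND x4) AND x4)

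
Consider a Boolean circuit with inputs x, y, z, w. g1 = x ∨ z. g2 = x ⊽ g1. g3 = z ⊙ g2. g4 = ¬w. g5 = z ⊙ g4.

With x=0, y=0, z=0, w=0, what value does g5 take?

0

g4 = ¬0 = 1
g5 = 0 ⊙ 1 = 0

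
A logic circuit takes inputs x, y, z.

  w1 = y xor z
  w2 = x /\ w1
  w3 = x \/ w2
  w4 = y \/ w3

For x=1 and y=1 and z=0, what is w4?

1

w1 = 1 xor 0 = 1
w2 = 1 /\ 1 = 1
w3 = 1 \/ 1 = 1
w4 = 1 \/ 1 = 1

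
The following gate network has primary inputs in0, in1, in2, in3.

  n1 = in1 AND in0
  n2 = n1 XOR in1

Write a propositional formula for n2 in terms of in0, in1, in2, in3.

n1 = in1 AND in0
n2 = n1 XOR in1 = (in1 AND in0) XOR in1

(in1 AND in0) XOR in1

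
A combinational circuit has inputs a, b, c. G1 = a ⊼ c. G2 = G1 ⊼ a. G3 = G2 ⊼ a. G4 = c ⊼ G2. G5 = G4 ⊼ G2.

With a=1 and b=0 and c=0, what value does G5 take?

G1 = 1 ⊼ 0 = 1
G2 = 1 ⊼ 1 = 0
G4 = 0 ⊼ 0 = 1
G5 = 1 ⊼ 0 = 1

1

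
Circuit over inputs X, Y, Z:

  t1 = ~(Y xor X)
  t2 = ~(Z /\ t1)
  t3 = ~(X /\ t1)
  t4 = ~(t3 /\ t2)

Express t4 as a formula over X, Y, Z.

t1 = ~(Y xor X)
t2 = ~(Z /\ t1) = ~(Z /\ (~(Y xor X)))
t3 = ~(X /\ t1) = ~(X /\ (~(Y xor X)))
t4 = ~(t3 /\ t2) = ~((~(X /\ (~(Y xor X)))) /\ (~(Z /\ (~(Y xor X)))))

~((~(X /\ (~(Y xor X)))) /\ (~(Z /\ (~(Y xor X)))))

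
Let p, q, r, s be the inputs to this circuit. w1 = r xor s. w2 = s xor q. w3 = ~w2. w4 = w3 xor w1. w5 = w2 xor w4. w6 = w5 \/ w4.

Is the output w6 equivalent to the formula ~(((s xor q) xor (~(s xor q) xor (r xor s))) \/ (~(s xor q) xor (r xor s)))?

w1 = r xor s
w2 = s xor q
w3 = ~w2 = ~(s xor q)
w4 = w3 xor w1 = ~(s xor q) xor (r xor s)
w5 = w2 xor w4 = (s xor q) xor (~(s xor q) xor (r xor s))
w6 = w5 \/ w4 = ((s xor q) xor (~(s xor q) xor (r xor s))) \/ (~(s xor q) xor (r xor s))
At p=0, q=0, r=0, s=0: circuit gives 1, formula gives 0.

No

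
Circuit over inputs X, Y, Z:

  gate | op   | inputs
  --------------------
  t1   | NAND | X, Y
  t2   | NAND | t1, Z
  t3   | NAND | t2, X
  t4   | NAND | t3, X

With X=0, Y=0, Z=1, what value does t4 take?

1

t1 = 0 NAND 0 = 1
t2 = 1 NAND 1 = 0
t3 = 0 NAND 0 = 1
t4 = 1 NAND 0 = 1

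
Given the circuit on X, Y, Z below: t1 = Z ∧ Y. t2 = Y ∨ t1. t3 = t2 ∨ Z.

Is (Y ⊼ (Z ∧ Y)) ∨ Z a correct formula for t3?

t1 = Z ∧ Y
t2 = Y ∨ t1 = Y ∨ (Z ∧ Y)
t3 = t2 ∨ Z = (Y ∨ (Z ∧ Y)) ∨ Z
At X=0, Y=0, Z=0: circuit gives 0, formula gives 1.

No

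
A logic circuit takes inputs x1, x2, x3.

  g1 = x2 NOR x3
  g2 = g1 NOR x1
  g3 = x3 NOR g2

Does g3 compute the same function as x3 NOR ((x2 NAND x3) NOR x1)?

g1 = x2 NOR x3
g2 = g1 NOR x1 = (x2 NOR x3) NOR x1
g3 = x3 NOR g2 = x3 NOR ((x2 NOR x3) NOR x1)
At x1=0, x2=1, x3=0: circuit gives 0, formula gives 1.

No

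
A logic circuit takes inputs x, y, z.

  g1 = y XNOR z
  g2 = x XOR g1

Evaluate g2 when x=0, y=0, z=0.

g1 = 0 XNOR 0 = 1
g2 = 0 XOR 1 = 1

1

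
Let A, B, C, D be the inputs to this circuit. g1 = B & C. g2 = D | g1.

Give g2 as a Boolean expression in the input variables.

D | (B & C)

g1 = B & C
g2 = D | g1 = D | (B & C)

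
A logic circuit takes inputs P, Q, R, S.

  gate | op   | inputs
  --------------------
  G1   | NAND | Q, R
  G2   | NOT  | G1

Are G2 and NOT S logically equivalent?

No

G1 = Q NAND R
G2 = NOT G1 = NOT (Q NAND R)
At P=0, Q=0, R=0, S=0: circuit gives 0, formula gives 1.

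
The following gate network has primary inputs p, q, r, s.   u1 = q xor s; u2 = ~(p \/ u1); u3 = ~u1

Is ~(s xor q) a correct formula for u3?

Yes

u1 = q xor s
u3 = ~u1 = ~(q xor s)
At p=0, q=0, r=0, s=1: circuit gives 0, formula gives 0.
At p=0, q=0, r=0, s=0: circuit gives 1, formula gives 1.
Agrees on all 16 inputs.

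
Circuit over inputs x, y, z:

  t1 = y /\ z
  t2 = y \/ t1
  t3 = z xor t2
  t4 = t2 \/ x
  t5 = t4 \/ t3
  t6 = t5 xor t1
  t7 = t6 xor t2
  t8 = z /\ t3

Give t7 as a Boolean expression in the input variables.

((((y \/ (y /\ z)) \/ x) \/ (z xor (y \/ (y /\ z)))) xor (y /\ z)) xor (y \/ (y /\ z))

t1 = y /\ z
t2 = y \/ t1 = y \/ (y /\ z)
t3 = z xor t2 = z xor (y \/ (y /\ z))
t4 = t2 \/ x = (y \/ (y /\ z)) \/ x
t5 = t4 \/ t3 = ((y \/ (y /\ z)) \/ x) \/ (z xor (y \/ (y /\ z)))
t6 = t5 xor t1 = (((y \/ (y /\ z)) \/ x) \/ (z xor (y \/ (y /\ z)))) xor (y /\ z)
t7 = t6 xor t2 = ((((y \/ (y /\ z)) \/ x) \/ (z xor (y \/ (y /\ z)))) xor (y /\ z)) xor (y \/ (y /\ z))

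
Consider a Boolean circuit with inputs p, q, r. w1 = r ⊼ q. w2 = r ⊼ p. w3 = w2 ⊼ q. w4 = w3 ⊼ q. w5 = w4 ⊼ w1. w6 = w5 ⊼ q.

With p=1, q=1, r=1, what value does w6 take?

0

w1 = 1 ⊼ 1 = 0
w2 = 1 ⊼ 1 = 0
w3 = 0 ⊼ 1 = 1
w4 = 1 ⊼ 1 = 0
w5 = 0 ⊼ 0 = 1
w6 = 1 ⊼ 1 = 0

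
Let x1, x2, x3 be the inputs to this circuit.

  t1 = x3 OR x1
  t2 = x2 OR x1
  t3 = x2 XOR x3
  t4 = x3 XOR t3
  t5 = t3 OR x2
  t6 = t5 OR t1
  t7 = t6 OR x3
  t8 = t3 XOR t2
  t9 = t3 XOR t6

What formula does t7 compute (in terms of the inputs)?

(((x2 XOR x3) OR x2) OR (x3 OR x1)) OR x3

t1 = x3 OR x1
t3 = x2 XOR x3
t5 = t3 OR x2 = (x2 XOR x3) OR x2
t6 = t5 OR t1 = ((x2 XOR x3) OR x2) OR (x3 OR x1)
t7 = t6 OR x3 = (((x2 XOR x3) OR x2) OR (x3 OR x1)) OR x3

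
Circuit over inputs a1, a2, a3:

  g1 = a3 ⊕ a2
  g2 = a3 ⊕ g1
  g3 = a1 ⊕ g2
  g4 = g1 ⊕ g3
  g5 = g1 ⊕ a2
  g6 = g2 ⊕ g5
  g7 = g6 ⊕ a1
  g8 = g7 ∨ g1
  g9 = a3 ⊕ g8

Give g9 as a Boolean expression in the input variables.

g1 = a3 ⊕ a2
g2 = a3 ⊕ g1 = a3 ⊕ (a3 ⊕ a2)
g5 = g1 ⊕ a2 = (a3 ⊕ a2) ⊕ a2
g6 = g2 ⊕ g5 = (a3 ⊕ (a3 ⊕ a2)) ⊕ ((a3 ⊕ a2) ⊕ a2)
g7 = g6 ⊕ a1 = ((a3 ⊕ (a3 ⊕ a2)) ⊕ ((a3 ⊕ a2) ⊕ a2)) ⊕ a1
g8 = g7 ∨ g1 = (((a3 ⊕ (a3 ⊕ a2)) ⊕ ((a3 ⊕ a2) ⊕ a2)) ⊕ a1) ∨ (a3 ⊕ a2)
g9 = a3 ⊕ g8 = a3 ⊕ ((((a3 ⊕ (a3 ⊕ a2)) ⊕ ((a3 ⊕ a2) ⊕ a2)) ⊕ a1) ∨ (a3 ⊕ a2))

a3 ⊕ ((((a3 ⊕ (a3 ⊕ a2)) ⊕ ((a3 ⊕ a2) ⊕ a2)) ⊕ a1) ∨ (a3 ⊕ a2))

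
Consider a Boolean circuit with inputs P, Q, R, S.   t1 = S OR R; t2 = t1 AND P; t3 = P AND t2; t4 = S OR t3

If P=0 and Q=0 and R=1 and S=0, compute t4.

0

t1 = 0 OR 1 = 1
t2 = 1 AND 0 = 0
t3 = 0 AND 0 = 0
t4 = 0 OR 0 = 0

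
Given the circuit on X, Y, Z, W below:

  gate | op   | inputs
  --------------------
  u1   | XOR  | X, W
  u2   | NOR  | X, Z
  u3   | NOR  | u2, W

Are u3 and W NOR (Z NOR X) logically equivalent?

u2 = X NOR Z
u3 = u2 NOR W = (X NOR Z) NOR W
At X=0, Y=0, Z=0, W=0: circuit gives 0, formula gives 0.
At X=0, Y=0, Z=1, W=0: circuit gives 1, formula gives 1.
Agrees on all 16 inputs.

Yes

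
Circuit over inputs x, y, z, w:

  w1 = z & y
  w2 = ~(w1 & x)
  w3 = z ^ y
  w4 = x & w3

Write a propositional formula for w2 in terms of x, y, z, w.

~((z & y) & x)

w1 = z & y
w2 = ~(w1 & x) = ~((z & y) & x)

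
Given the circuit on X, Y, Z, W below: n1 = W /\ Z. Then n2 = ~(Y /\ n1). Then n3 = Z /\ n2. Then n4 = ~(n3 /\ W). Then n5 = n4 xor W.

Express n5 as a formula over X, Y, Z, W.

(~((Z /\ (~(Y /\ (W /\ Z)))) /\ W)) xor W

n1 = W /\ Z
n2 = ~(Y /\ n1) = ~(Y /\ (W /\ Z))
n3 = Z /\ n2 = Z /\ (~(Y /\ (W /\ Z)))
n4 = ~(n3 /\ W) = ~((Z /\ (~(Y /\ (W /\ Z)))) /\ W)
n5 = n4 xor W = (~((Z /\ (~(Y /\ (W /\ Z)))) /\ W)) xor W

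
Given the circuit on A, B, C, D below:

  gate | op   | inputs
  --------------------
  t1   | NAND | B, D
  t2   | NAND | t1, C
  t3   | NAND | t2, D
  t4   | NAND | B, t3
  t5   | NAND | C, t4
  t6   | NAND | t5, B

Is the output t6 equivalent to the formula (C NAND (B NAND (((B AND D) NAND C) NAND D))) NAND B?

t1 = B NAND D
t2 = t1 NAND C = (B NAND D) NAND C
t3 = t2 NAND D = ((B NAND D) NAND C) NAND D
t4 = B NAND t3 = B NAND (((B NAND D) NAND C) NAND D)
t5 = C NAND t4 = C NAND (B NAND (((B NAND D) NAND C) NAND D))
t6 = t5 NAND B = (C NAND (B NAND (((B NAND D) NAND C) NAND D))) NAND B
At A=0, B=1, C=1, D=1: circuit gives 1, formula gives 0.

No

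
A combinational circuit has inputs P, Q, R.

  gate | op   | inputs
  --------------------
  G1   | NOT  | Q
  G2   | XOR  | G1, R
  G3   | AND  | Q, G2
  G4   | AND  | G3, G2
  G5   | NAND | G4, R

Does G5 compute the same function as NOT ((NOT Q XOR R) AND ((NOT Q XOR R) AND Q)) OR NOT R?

Yes

G1 = NOT Q
G2 = G1 XOR R = NOT Q XOR R
G3 = Q AND G2 = Q AND (NOT Q XOR R)
G4 = G3 AND G2 = (Q AND (NOT Q XOR R)) AND (NOT Q XOR R)
G5 = G4 NAND R = ((Q AND (NOT Q XOR R)) AND (NOT Q XOR R)) NAND R
At P=0, Q=1, R=1: circuit gives 0, formula gives 0.
At P=0, Q=0, R=0: circuit gives 1, formula gives 1.
Agrees on all 8 inputs.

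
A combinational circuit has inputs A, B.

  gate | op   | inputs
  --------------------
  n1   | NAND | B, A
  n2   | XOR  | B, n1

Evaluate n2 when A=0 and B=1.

n1 = 1 NAND 0 = 1
n2 = 1 XOR 1 = 0

0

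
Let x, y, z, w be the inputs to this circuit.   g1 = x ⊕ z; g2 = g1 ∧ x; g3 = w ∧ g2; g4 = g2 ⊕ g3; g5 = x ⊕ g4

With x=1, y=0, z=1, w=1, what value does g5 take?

1

g1 = 1 ⊕ 1 = 0
g2 = 0 ∧ 1 = 0
g3 = 1 ∧ 0 = 0
g4 = 0 ⊕ 0 = 0
g5 = 1 ⊕ 0 = 1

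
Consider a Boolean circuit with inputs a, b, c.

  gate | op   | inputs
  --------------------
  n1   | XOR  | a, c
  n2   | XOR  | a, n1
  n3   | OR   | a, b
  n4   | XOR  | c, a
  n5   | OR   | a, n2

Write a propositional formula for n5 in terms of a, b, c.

a OR (a XOR (a XOR c))

n1 = a XOR c
n2 = a XOR n1 = a XOR (a XOR c)
n5 = a OR n2 = a OR (a XOR (a XOR c))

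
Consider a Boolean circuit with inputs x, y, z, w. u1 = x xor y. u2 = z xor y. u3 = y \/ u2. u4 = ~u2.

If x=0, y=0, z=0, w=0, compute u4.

u2 = 0 xor 0 = 0
u4 = ~0 = 1

1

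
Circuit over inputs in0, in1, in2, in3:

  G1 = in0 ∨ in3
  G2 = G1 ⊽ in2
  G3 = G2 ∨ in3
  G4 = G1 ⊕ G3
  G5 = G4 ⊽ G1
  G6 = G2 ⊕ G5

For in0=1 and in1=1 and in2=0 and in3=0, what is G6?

0

G1 = 1 ∨ 0 = 1
G2 = 1 ⊽ 0 = 0
G3 = 0 ∨ 0 = 0
G4 = 1 ⊕ 0 = 1
G5 = 1 ⊽ 1 = 0
G6 = 0 ⊕ 0 = 0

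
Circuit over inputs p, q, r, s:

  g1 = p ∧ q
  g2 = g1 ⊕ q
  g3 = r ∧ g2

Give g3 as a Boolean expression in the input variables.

g1 = p ∧ q
g2 = g1 ⊕ q = (p ∧ q) ⊕ q
g3 = r ∧ g2 = r ∧ ((p ∧ q) ⊕ q)

r ∧ ((p ∧ q) ⊕ q)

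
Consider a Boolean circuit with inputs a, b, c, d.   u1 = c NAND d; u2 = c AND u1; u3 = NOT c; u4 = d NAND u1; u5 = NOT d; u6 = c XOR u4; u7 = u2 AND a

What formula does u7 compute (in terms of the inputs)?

(c AND (c NAND d)) AND a

u1 = c NAND d
u2 = c AND u1 = c AND (c NAND d)
u7 = u2 AND a = (c AND (c NAND d)) AND a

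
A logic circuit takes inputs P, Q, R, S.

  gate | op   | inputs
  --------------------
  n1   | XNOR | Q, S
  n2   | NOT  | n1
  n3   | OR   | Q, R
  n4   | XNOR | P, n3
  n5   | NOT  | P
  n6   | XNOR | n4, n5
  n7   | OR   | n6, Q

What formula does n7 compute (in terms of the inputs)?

n3 = Q OR R
n4 = P XNOR n3 = P XNOR (Q OR R)
n5 = NOT P
n6 = n4 XNOR n5 = (P XNOR (Q OR R)) XNOR NOT P
n7 = n6 OR Q = ((P XNOR (Q OR R)) XNOR NOT P) OR Q

((P XNOR (Q OR R)) XNOR NOT P) OR Q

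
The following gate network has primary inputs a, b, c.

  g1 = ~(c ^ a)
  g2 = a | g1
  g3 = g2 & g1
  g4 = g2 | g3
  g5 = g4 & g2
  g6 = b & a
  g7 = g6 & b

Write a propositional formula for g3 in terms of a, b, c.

(a | (~(c ^ a))) & (~(c ^ a))

g1 = ~(c ^ a)
g2 = a | g1 = a | (~(c ^ a))
g3 = g2 & g1 = (a | (~(c ^ a))) & (~(c ^ a))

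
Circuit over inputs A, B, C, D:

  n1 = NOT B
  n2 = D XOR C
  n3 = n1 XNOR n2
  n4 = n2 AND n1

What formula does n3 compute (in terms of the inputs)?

NOT B XNOR (D XOR C)

n1 = NOT B
n2 = D XOR C
n3 = n1 XNOR n2 = NOT B XNOR (D XOR C)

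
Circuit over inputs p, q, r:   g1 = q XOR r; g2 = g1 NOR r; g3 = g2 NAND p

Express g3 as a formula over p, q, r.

((q XOR r) NOR r) NAND p

g1 = q XOR r
g2 = g1 NOR r = (q XOR r) NOR r
g3 = g2 NAND p = ((q XOR r) NOR r) NAND p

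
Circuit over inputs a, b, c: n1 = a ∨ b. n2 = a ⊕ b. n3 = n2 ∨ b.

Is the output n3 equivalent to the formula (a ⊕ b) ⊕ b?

No

n2 = a ⊕ b
n3 = n2 ∨ b = (a ⊕ b) ∨ b
At a=0, b=1, c=0: circuit gives 1, formula gives 0.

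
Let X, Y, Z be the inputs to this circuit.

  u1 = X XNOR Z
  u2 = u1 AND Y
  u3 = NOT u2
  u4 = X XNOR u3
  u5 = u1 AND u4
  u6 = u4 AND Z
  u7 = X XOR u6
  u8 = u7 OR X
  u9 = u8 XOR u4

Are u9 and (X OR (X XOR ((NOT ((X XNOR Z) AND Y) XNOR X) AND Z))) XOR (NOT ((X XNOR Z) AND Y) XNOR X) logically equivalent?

u1 = X XNOR Z
u2 = u1 AND Y = (X XNOR Z) AND Y
u3 = NOT u2 = NOT ((X XNOR Z) AND Y)
u4 = X XNOR u3 = X XNOR NOT ((X XNOR Z) AND Y)
u6 = u4 AND Z = (X XNOR NOT ((X XNOR Z) AND Y)) AND Z
u7 = X XOR u6 = X XOR ((X XNOR NOT ((X XNOR Z) AND Y)) AND Z)
u8 = u7 OR X = (X XOR ((X XNOR NOT ((X XNOR Z) AND Y)) AND Z)) OR X
u9 = u8 XOR u4 = ((X XOR ((X XNOR NOT ((X XNOR Z) AND Y)) AND Z)) OR X) XOR (X XNOR NOT ((X XNOR Z) AND Y))
At X=0, Y=0, Z=0: circuit gives 0, formula gives 0.
At X=0, Y=1, Z=0: circuit gives 1, formula gives 1.
Agrees on all 8 inputs.

Yes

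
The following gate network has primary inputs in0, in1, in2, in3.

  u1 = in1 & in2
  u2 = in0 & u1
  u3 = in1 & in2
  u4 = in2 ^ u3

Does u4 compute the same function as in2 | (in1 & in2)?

u3 = in1 & in2
u4 = in2 ^ u3 = in2 ^ (in1 & in2)
At in0=0, in1=1, in2=1, in3=0: circuit gives 0, formula gives 1.

No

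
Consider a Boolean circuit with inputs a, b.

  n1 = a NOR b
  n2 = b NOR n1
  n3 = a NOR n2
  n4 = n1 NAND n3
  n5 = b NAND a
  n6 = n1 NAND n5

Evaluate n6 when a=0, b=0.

n1 = 0 NOR 0 = 1
n5 = 0 NAND 0 = 1
n6 = 1 NAND 1 = 0

0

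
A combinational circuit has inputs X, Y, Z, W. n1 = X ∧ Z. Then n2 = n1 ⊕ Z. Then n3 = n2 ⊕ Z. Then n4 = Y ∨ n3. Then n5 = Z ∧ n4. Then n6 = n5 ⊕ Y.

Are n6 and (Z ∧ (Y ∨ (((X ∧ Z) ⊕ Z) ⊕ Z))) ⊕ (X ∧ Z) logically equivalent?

n1 = X ∧ Z
n2 = n1 ⊕ Z = (X ∧ Z) ⊕ Z
n3 = n2 ⊕ Z = ((X ∧ Z) ⊕ Z) ⊕ Z
n4 = Y ∨ n3 = Y ∨ (((X ∧ Z) ⊕ Z) ⊕ Z)
n5 = Z ∧ n4 = Z ∧ (Y ∨ (((X ∧ Z) ⊕ Z) ⊕ Z))
n6 = n5 ⊕ Y = (Z ∧ (Y ∨ (((X ∧ Z) ⊕ Z) ⊕ Z))) ⊕ Y
At X=0, Y=1, Z=0, W=0: circuit gives 1, formula gives 0.

No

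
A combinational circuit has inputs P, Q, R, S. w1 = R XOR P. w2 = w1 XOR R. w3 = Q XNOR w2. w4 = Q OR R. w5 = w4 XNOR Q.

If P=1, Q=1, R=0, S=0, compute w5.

w4 = 1 OR 0 = 1
w5 = 1 XNOR 1 = 1

1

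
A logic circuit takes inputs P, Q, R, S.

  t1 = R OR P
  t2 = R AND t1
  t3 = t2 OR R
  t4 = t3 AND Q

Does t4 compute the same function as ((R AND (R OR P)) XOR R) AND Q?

No

t1 = R OR P
t2 = R AND t1 = R AND (R OR P)
t3 = t2 OR R = (R AND (R OR P)) OR R
t4 = t3 AND Q = ((R AND (R OR P)) OR R) AND Q
At P=0, Q=1, R=1, S=0: circuit gives 1, formula gives 0.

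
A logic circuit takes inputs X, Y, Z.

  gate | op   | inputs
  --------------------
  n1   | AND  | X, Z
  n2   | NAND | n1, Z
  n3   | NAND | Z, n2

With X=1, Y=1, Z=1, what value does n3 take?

1

n1 = 1 AND 1 = 1
n2 = 1 NAND 1 = 0
n3 = 1 NAND 0 = 1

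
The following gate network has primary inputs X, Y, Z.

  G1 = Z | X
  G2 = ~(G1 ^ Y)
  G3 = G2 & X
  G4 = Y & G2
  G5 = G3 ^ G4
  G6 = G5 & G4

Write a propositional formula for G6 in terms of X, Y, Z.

(((~((Z | X) ^ Y)) & X) ^ (Y & (~((Z | X) ^ Y)))) & (Y & (~((Z | X) ^ Y)))

G1 = Z | X
G2 = ~(G1 ^ Y) = ~((Z | X) ^ Y)
G3 = G2 & X = (~((Z | X) ^ Y)) & X
G4 = Y & G2 = Y & (~((Z | X) ^ Y))
G5 = G3 ^ G4 = ((~((Z | X) ^ Y)) & X) ^ (Y & (~((Z | X) ^ Y)))
G6 = G5 & G4 = (((~((Z | X) ^ Y)) & X) ^ (Y & (~((Z | X) ^ Y)))) & (Y & (~((Z | X) ^ Y)))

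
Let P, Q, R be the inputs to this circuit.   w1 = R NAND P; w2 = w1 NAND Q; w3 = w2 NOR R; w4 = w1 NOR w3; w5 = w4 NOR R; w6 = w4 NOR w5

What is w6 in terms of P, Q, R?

((R NAND P) NOR (((R NAND P) NAND Q) NOR R)) NOR (((R NAND P) NOR (((R NAND P) NAND Q) NOR R)) NOR R)

w1 = R NAND P
w2 = w1 NAND Q = (R NAND P) NAND Q
w3 = w2 NOR R = ((R NAND P) NAND Q) NOR R
w4 = w1 NOR w3 = (R NAND P) NOR (((R NAND P) NAND Q) NOR R)
w5 = w4 NOR R = ((R NAND P) NOR (((R NAND P) NAND Q) NOR R)) NOR R
w6 = w4 NOR w5 = ((R NAND P) NOR (((R NAND P) NAND Q) NOR R)) NOR (((R NAND P) NOR (((R NAND P) NAND Q) NOR R)) NOR R)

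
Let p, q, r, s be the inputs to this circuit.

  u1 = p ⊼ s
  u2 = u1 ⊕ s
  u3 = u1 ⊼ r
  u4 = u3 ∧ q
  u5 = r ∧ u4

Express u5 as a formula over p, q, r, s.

r ∧ (((p ⊼ s) ⊼ r) ∧ q)

u1 = p ⊼ s
u3 = u1 ⊼ r = (p ⊼ s) ⊼ r
u4 = u3 ∧ q = ((p ⊼ s) ⊼ r) ∧ q
u5 = r ∧ u4 = r ∧ (((p ⊼ s) ⊼ r) ∧ q)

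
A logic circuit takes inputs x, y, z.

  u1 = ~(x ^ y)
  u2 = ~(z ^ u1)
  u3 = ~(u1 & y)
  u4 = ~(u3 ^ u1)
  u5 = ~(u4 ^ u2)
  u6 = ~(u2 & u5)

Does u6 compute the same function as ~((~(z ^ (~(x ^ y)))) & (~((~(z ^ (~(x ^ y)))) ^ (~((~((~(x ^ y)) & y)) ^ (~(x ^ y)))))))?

u1 = ~(x ^ y)
u2 = ~(z ^ u1) = ~(z ^ (~(x ^ y)))
u3 = ~(u1 & y) = ~((~(x ^ y)) & y)
u4 = ~(u3 ^ u1) = ~((~((~(x ^ y)) & y)) ^ (~(x ^ y)))
u5 = ~(u4 ^ u2) = ~((~((~((~(x ^ y)) & y)) ^ (~(x ^ y)))) ^ (~(z ^ (~(x ^ y)))))
u6 = ~(u2 & u5) = ~((~(z ^ (~(x ^ y)))) & (~((~((~((~(x ^ y)) & y)) ^ (~(x ^ y)))) ^ (~(z ^ (~(x ^ y)))))))
At x=0, y=0, z=1: circuit gives 0, formula gives 0.
At x=0, y=0, z=0: circuit gives 1, formula gives 1.
Agrees on all 8 inputs.

Yes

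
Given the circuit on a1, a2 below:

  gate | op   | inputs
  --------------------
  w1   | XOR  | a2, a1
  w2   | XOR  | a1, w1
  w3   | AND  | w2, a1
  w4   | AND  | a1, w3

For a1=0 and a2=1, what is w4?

0

w1 = 1 XOR 0 = 1
w2 = 0 XOR 1 = 1
w3 = 1 AND 0 = 0
w4 = 0 AND 0 = 0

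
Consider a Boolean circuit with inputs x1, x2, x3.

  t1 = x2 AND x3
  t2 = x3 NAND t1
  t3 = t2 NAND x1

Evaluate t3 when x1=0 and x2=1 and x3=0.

1

t1 = 1 AND 0 = 0
t2 = 0 NAND 0 = 1
t3 = 1 NAND 0 = 1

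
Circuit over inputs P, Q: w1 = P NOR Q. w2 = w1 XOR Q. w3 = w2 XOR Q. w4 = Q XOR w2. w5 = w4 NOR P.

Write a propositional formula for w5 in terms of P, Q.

w1 = P NOR Q
w2 = w1 XOR Q = (P NOR Q) XOR Q
w4 = Q XOR w2 = Q XOR ((P NOR Q) XOR Q)
w5 = w4 NOR P = (Q XOR ((P NOR Q) XOR Q)) NOR P

(Q XOR ((P NOR Q) XOR Q)) NOR P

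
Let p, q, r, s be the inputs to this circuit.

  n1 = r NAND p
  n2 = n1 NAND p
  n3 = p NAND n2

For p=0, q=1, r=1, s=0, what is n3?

1

n1 = 1 NAND 0 = 1
n2 = 1 NAND 0 = 1
n3 = 0 NAND 1 = 1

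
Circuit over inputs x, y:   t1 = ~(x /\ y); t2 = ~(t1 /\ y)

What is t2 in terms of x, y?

~((~(x /\ y)) /\ y)

t1 = ~(x /\ y)
t2 = ~(t1 /\ y) = ~((~(x /\ y)) /\ y)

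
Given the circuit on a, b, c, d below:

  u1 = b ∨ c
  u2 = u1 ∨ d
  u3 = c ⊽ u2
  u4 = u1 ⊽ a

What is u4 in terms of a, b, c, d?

u1 = b ∨ c
u4 = u1 ⊽ a = (b ∨ c) ⊽ a

(b ∨ c) ⊽ a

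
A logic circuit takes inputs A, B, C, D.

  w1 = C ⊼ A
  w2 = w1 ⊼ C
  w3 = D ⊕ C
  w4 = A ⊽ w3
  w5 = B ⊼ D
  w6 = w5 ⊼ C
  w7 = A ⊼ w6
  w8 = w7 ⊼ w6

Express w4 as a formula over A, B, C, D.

A ⊽ (D ⊕ C)

w3 = D ⊕ C
w4 = A ⊽ w3 = A ⊽ (D ⊕ C)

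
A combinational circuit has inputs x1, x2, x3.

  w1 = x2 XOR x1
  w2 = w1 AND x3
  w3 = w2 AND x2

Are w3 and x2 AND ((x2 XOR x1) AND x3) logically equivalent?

w1 = x2 XOR x1
w2 = w1 AND x3 = (x2 XOR x1) AND x3
w3 = w2 AND x2 = ((x2 XOR x1) AND x3) AND x2
At x1=0, x2=0, x3=0: circuit gives 0, formula gives 0.
At x1=0, x2=1, x3=1: circuit gives 1, formula gives 1.
Agrees on all 8 inputs.

Yes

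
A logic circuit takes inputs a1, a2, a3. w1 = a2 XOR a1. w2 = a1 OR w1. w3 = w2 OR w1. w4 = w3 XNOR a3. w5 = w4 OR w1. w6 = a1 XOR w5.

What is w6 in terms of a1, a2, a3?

w1 = a2 XOR a1
w2 = a1 OR w1 = a1 OR (a2 XOR a1)
w3 = w2 OR w1 = (a1 OR (a2 XOR a1)) OR (a2 XOR a1)
w4 = w3 XNOR a3 = ((a1 OR (a2 XOR a1)) OR (a2 XOR a1)) XNOR a3
w5 = w4 OR w1 = (((a1 OR (a2 XOR a1)) OR (a2 XOR a1)) XNOR a3) OR (a2 XOR a1)
w6 = a1 XOR w5 = a1 XOR ((((a1 OR (a2 XOR a1)) OR (a2 XOR a1)) XNOR a3) OR (a2 XOR a1))

a1 XOR ((((a1 OR (a2 XOR a1)) OR (a2 XOR a1)) XNOR a3) OR (a2 XOR a1))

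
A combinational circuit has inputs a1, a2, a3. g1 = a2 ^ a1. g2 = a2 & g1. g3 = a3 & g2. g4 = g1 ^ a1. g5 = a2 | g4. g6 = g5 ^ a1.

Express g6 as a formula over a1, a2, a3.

g1 = a2 ^ a1
g4 = g1 ^ a1 = (a2 ^ a1) ^ a1
g5 = a2 | g4 = a2 | ((a2 ^ a1) ^ a1)
g6 = g5 ^ a1 = (a2 | ((a2 ^ a1) ^ a1)) ^ a1

(a2 | ((a2 ^ a1) ^ a1)) ^ a1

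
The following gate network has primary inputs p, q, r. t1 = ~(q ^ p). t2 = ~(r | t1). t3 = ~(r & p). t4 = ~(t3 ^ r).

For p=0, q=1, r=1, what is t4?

1

t3 = ~(1 & 0) = 1
t4 = ~(1 ^ 1) = 1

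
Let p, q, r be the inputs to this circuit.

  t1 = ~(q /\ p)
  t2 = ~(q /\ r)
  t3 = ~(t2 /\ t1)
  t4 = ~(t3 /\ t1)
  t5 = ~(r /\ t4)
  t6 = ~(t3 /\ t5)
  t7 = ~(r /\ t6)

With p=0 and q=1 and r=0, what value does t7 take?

t1 = ~(1 /\ 0) = 1
t2 = ~(1 /\ 0) = 1
t3 = ~(1 /\ 1) = 0
t4 = ~(0 /\ 1) = 1
t5 = ~(0 /\ 1) = 1
t6 = ~(0 /\ 1) = 1
t7 = ~(0 /\ 1) = 1

1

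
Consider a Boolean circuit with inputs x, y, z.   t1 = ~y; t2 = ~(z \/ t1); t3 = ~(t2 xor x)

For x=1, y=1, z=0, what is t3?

t1 = ~1 = 0
t2 = ~(0 \/ 0) = 1
t3 = ~(1 xor 1) = 1

1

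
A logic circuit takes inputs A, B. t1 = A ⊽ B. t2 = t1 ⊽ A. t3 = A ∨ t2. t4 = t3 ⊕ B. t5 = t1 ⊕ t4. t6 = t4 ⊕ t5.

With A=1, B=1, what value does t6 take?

0

t1 = 1 ⊽ 1 = 0
t2 = 0 ⊽ 1 = 0
t3 = 1 ∨ 0 = 1
t4 = 1 ⊕ 1 = 0
t5 = 0 ⊕ 0 = 0
t6 = 0 ⊕ 0 = 0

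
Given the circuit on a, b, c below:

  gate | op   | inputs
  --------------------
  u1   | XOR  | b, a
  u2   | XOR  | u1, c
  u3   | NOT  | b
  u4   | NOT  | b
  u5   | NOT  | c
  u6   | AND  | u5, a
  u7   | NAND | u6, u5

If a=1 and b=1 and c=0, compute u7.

0

u5 = NOT 0 = 1
u6 = 1 AND 1 = 1
u7 = 1 NAND 1 = 0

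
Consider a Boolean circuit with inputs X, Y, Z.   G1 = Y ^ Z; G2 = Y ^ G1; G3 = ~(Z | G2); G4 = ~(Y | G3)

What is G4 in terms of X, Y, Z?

G1 = Y ^ Z
G2 = Y ^ G1 = Y ^ (Y ^ Z)
G3 = ~(Z | G2) = ~(Z | (Y ^ (Y ^ Z)))
G4 = ~(Y | G3) = ~(Y | (~(Z | (Y ^ (Y ^ Z)))))

~(Y | (~(Z | (Y ^ (Y ^ Z)))))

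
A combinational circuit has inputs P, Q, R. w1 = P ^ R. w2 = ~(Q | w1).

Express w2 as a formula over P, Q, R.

w1 = P ^ R
w2 = ~(Q | w1) = ~(Q | (P ^ R))

~(Q | (P ^ R))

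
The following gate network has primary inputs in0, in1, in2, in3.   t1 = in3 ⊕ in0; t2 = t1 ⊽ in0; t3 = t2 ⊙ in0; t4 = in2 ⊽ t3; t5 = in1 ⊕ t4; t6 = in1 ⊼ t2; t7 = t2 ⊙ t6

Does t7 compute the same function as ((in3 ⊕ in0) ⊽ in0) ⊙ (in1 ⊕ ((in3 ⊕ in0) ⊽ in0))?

No

t1 = in3 ⊕ in0
t2 = t1 ⊽ in0 = (in3 ⊕ in0) ⊽ in0
t6 = in1 ⊼ t2 = in1 ⊼ ((in3 ⊕ in0) ⊽ in0)
t7 = t2 ⊙ t6 = ((in3 ⊕ in0) ⊽ in0) ⊙ (in1 ⊼ ((in3 ⊕ in0) ⊽ in0))
At in0=0, in1=0, in2=0, in3=1: circuit gives 0, formula gives 1.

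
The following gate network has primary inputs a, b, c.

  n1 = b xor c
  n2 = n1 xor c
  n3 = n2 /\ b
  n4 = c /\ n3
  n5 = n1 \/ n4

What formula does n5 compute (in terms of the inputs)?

(b xor c) \/ (c /\ (((b xor c) xor c) /\ b))

n1 = b xor c
n2 = n1 xor c = (b xor c) xor c
n3 = n2 /\ b = ((b xor c) xor c) /\ b
n4 = c /\ n3 = c /\ (((b xor c) xor c) /\ b)
n5 = n1 \/ n4 = (b xor c) \/ (c /\ (((b xor c) xor c) /\ b))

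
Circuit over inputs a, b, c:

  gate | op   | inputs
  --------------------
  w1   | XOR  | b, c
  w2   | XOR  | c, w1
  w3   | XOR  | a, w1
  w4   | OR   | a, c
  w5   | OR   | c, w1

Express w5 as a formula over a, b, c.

c OR (b XOR c)

w1 = b XOR c
w5 = c OR w1 = c OR (b XOR c)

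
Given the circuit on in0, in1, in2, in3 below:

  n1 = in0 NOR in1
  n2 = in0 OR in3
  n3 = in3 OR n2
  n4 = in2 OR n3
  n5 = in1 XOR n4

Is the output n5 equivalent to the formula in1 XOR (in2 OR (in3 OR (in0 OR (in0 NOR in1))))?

No

n2 = in0 OR in3
n3 = in3 OR n2 = in3 OR (in0 OR in3)
n4 = in2 OR n3 = in2 OR (in3 OR (in0 OR in3))
n5 = in1 XOR n4 = in1 XOR (in2 OR (in3 OR (in0 OR in3)))
At in0=0, in1=0, in2=0, in3=0: circuit gives 0, formula gives 1.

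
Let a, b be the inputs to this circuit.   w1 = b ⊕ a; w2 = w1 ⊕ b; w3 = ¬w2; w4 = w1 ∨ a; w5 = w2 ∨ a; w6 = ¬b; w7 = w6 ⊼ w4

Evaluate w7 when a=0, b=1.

w1 = 1 ⊕ 0 = 1
w4 = 1 ∨ 0 = 1
w6 = ¬1 = 0
w7 = 0 ⊼ 1 = 1

1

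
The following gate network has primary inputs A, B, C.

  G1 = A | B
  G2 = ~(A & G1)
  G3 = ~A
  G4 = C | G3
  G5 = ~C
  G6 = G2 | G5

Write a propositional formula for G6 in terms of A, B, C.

G1 = A | B
G2 = ~(A & G1) = ~(A & (A | B))
G5 = ~C
G6 = G2 | G5 = (~(A & (A | B))) | ~C

(~(A & (A | B))) | ~C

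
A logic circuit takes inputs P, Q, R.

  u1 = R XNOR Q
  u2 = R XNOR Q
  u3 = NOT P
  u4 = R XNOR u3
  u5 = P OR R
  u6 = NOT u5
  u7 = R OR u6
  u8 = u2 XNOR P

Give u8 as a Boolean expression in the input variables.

u2 = R XNOR Q
u8 = u2 XNOR P = (R XNOR Q) XNOR P

(R XNOR Q) XNOR P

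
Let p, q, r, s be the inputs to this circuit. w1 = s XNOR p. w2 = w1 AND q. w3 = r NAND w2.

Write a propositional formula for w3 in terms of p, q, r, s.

r NAND ((s XNOR p) AND q)

w1 = s XNOR p
w2 = w1 AND q = (s XNOR p) AND q
w3 = r NAND w2 = r NAND ((s XNOR p) AND q)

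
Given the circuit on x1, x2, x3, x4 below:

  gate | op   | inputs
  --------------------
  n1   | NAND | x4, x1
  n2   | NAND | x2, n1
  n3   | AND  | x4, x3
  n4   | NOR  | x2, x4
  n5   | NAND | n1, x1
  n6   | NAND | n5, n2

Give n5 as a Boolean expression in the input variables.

n1 = x4 NAND x1
n5 = n1 NAND x1 = (x4 NAND x1) NAND x1

(x4 NAND x1) NAND x1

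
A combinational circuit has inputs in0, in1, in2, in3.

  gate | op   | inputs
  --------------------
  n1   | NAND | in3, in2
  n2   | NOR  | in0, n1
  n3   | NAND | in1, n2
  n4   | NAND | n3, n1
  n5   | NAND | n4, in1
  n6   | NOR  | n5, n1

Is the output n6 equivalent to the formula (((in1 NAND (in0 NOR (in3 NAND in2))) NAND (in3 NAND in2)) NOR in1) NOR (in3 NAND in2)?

No

n1 = in3 NAND in2
n2 = in0 NOR n1 = in0 NOR (in3 NAND in2)
n3 = in1 NAND n2 = in1 NAND (in0 NOR (in3 NAND in2))
n4 = n3 NAND n1 = (in1 NAND (in0 NOR (in3 NAND in2))) NAND (in3 NAND in2)
n5 = n4 NAND in1 = ((in1 NAND (in0 NOR (in3 NAND in2))) NAND (in3 NAND in2)) NAND in1
n6 = n5 NOR n1 = (((in1 NAND (in0 NOR (in3 NAND in2))) NAND (in3 NAND in2)) NAND in1) NOR (in3 NAND in2)
At in0=0, in1=0, in2=1, in3=1: circuit gives 0, formula gives 1.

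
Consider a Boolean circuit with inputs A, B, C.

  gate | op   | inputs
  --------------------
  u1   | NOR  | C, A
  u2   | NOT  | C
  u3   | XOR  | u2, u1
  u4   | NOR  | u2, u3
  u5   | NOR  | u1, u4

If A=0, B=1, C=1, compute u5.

0

u1 = 1 NOR 0 = 0
u2 = NOT 1 = 0
u3 = 0 XOR 0 = 0
u4 = 0 NOR 0 = 1
u5 = 0 NOR 1 = 0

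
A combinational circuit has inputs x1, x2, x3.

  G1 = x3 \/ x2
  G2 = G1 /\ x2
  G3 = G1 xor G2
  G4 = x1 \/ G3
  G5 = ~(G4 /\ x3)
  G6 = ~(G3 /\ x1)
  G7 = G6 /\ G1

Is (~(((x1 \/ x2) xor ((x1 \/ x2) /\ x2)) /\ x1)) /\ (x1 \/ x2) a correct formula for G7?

G1 = x3 \/ x2
G2 = G1 /\ x2 = (x3 \/ x2) /\ x2
G3 = G1 xor G2 = (x3 \/ x2) xor ((x3 \/ x2) /\ x2)
G6 = ~(G3 /\ x1) = ~(((x3 \/ x2) xor ((x3 \/ x2) /\ x2)) /\ x1)
G7 = G6 /\ G1 = (~(((x3 \/ x2) xor ((x3 \/ x2) /\ x2)) /\ x1)) /\ (x3 \/ x2)
At x1=0, x2=0, x3=1: circuit gives 1, formula gives 0.

No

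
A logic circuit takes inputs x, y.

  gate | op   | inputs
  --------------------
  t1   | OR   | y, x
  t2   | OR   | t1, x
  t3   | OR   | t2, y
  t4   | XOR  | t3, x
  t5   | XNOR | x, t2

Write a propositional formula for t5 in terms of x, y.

x XNOR ((y OR x) OR x)

t1 = y OR x
t2 = t1 OR x = (y OR x) OR x
t5 = x XNOR t2 = x XNOR ((y OR x) OR x)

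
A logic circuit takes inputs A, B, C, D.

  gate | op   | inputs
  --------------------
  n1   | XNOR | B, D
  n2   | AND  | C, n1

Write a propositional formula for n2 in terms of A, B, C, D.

n1 = B XNOR D
n2 = C AND n1 = C AND (B XNOR D)

C AND (B XNOR D)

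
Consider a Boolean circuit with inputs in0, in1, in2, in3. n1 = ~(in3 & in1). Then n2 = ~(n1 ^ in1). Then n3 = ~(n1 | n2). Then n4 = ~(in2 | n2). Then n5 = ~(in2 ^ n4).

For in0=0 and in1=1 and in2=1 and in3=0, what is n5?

n1 = ~(0 & 1) = 1
n2 = ~(1 ^ 1) = 1
n4 = ~(1 | 1) = 0
n5 = ~(1 ^ 0) = 0

0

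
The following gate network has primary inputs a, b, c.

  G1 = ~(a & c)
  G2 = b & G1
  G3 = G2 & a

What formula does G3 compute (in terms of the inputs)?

(b & (~(a & c))) & a

G1 = ~(a & c)
G2 = b & G1 = b & (~(a & c))
G3 = G2 & a = (b & (~(a & c))) & a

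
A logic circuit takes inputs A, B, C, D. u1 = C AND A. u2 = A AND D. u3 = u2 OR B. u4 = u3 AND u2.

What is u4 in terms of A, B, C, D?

u2 = A AND D
u3 = u2 OR B = (A AND D) OR B
u4 = u3 AND u2 = ((A AND D) OR B) AND (A AND D)

((A AND D) OR B) AND (A AND D)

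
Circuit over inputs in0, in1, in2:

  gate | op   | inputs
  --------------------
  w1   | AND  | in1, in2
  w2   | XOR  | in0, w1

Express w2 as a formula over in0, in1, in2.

in0 XOR (in1 AND in2)

w1 = in1 AND in2
w2 = in0 XOR w1 = in0 XOR (in1 AND in2)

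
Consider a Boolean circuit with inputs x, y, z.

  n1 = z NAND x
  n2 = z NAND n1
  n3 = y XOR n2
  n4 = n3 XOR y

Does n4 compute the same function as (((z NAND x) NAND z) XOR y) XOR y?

Yes

n1 = z NAND x
n2 = z NAND n1 = z NAND (z NAND x)
n3 = y XOR n2 = y XOR (z NAND (z NAND x))
n4 = n3 XOR y = (y XOR (z NAND (z NAND x))) XOR y
At x=0, y=0, z=1: circuit gives 0, formula gives 0.
At x=0, y=0, z=0: circuit gives 1, formula gives 1.
Agrees on all 8 inputs.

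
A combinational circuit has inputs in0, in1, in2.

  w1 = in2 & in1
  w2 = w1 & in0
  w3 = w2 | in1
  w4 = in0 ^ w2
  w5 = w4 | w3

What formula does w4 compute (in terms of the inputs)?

in0 ^ ((in2 & in1) & in0)

w1 = in2 & in1
w2 = w1 & in0 = (in2 & in1) & in0
w4 = in0 ^ w2 = in0 ^ ((in2 & in1) & in0)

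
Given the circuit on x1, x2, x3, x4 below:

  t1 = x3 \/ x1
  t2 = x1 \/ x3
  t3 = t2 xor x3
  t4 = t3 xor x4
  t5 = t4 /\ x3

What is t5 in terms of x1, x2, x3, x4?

t2 = x1 \/ x3
t3 = t2 xor x3 = (x1 \/ x3) xor x3
t4 = t3 xor x4 = ((x1 \/ x3) xor x3) xor x4
t5 = t4 /\ x3 = (((x1 \/ x3) xor x3) xor x4) /\ x3

(((x1 \/ x3) xor x3) xor x4) /\ x3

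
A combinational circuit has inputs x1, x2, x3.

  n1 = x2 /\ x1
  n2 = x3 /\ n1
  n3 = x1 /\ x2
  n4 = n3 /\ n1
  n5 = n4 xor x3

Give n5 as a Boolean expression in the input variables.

n1 = x2 /\ x1
n3 = x1 /\ x2
n4 = n3 /\ n1 = (x1 /\ x2) /\ (x2 /\ x1)
n5 = n4 xor x3 = ((x1 /\ x2) /\ (x2 /\ x1)) xor x3

((x1 /\ x2) /\ (x2 /\ x1)) xor x3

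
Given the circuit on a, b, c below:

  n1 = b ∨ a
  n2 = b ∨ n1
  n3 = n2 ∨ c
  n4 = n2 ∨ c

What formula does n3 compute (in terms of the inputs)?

(b ∨ (b ∨ a)) ∨ c

n1 = b ∨ a
n2 = b ∨ n1 = b ∨ (b ∨ a)
n3 = n2 ∨ c = (b ∨ (b ∨ a)) ∨ c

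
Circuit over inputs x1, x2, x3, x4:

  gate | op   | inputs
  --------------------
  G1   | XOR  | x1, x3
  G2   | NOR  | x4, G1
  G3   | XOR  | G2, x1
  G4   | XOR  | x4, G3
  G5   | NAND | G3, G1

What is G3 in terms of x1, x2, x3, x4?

(x4 NOR (x1 XOR x3)) XOR x1

G1 = x1 XOR x3
G2 = x4 NOR G1 = x4 NOR (x1 XOR x3)
G3 = G2 XOR x1 = (x4 NOR (x1 XOR x3)) XOR x1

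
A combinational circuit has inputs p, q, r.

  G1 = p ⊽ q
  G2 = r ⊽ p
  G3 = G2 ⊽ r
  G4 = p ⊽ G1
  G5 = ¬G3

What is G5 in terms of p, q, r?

¬((r ⊽ p) ⊽ r)

G2 = r ⊽ p
G3 = G2 ⊽ r = (r ⊽ p) ⊽ r
G5 = ¬G3 = ¬((r ⊽ p) ⊽ r)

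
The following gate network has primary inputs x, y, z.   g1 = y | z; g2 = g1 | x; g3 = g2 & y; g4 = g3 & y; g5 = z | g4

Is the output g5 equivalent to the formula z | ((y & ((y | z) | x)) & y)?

g1 = y | z
g2 = g1 | x = (y | z) | x
g3 = g2 & y = ((y | z) | x) & y
g4 = g3 & y = (((y | z) | x) & y) & y
g5 = z | g4 = z | ((((y | z) | x) & y) & y)
At x=0, y=0, z=0: circuit gives 0, formula gives 0.
At x=0, y=0, z=1: circuit gives 1, formula gives 1.
Agrees on all 8 inputs.

Yes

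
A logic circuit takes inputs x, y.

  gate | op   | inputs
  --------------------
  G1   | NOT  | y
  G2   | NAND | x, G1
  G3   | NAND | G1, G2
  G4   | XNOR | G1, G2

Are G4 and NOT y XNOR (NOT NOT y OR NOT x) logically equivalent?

Yes

G1 = NOT y
G2 = x NAND G1 = x NAND NOT y
G4 = G1 XNOR G2 = NOT y XNOR (x NAND NOT y)
At x=0, y=1: circuit gives 0, formula gives 0.
At x=0, y=0: circuit gives 1, formula gives 1.
Agrees on all 4 inputs.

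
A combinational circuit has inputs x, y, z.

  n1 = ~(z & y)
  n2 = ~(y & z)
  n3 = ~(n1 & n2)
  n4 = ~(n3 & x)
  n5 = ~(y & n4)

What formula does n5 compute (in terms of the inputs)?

~(y & (~((~((~(z & y)) & (~(y & z)))) & x)))

n1 = ~(z & y)
n2 = ~(y & z)
n3 = ~(n1 & n2) = ~((~(z & y)) & (~(y & z)))
n4 = ~(n3 & x) = ~((~((~(z & y)) & (~(y & z)))) & x)
n5 = ~(y & n4) = ~(y & (~((~((~(z & y)) & (~(y & z)))) & x)))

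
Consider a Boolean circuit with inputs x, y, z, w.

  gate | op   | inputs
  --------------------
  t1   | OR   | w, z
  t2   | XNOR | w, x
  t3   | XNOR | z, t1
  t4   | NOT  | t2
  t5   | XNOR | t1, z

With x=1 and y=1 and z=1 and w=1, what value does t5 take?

t1 = 1 OR 1 = 1
t5 = 1 XNOR 1 = 1

1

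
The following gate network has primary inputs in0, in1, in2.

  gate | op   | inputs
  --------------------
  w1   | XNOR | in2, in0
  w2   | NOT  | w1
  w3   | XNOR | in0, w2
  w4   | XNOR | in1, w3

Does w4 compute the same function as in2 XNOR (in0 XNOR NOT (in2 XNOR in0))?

w1 = in2 XNOR in0
w2 = NOT w1 = NOT (in2 XNOR in0)
w3 = in0 XNOR w2 = in0 XNOR NOT (in2 XNOR in0)
w4 = in1 XNOR w3 = in1 XNOR (in0 XNOR NOT (in2 XNOR in0))
At in0=0, in1=0, in2=1: circuit gives 1, formula gives 0.

No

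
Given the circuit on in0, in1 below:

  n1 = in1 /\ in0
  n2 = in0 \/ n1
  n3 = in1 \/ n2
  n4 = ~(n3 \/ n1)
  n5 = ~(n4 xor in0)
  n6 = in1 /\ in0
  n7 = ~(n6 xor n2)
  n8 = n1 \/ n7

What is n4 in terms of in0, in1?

~((in1 \/ (in0 \/ (in1 /\ in0))) \/ (in1 /\ in0))

n1 = in1 /\ in0
n2 = in0 \/ n1 = in0 \/ (in1 /\ in0)
n3 = in1 \/ n2 = in1 \/ (in0 \/ (in1 /\ in0))
n4 = ~(n3 \/ n1) = ~((in1 \/ (in0 \/ (in1 /\ in0))) \/ (in1 /\ in0))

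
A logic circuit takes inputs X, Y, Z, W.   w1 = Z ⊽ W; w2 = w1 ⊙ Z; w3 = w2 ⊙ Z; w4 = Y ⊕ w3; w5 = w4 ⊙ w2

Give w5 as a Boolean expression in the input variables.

(Y ⊕ (((Z ⊽ W) ⊙ Z) ⊙ Z)) ⊙ ((Z ⊽ W) ⊙ Z)

w1 = Z ⊽ W
w2 = w1 ⊙ Z = (Z ⊽ W) ⊙ Z
w3 = w2 ⊙ Z = ((Z ⊽ W) ⊙ Z) ⊙ Z
w4 = Y ⊕ w3 = Y ⊕ (((Z ⊽ W) ⊙ Z) ⊙ Z)
w5 = w4 ⊙ w2 = (Y ⊕ (((Z ⊽ W) ⊙ Z) ⊙ Z)) ⊙ ((Z ⊽ W) ⊙ Z)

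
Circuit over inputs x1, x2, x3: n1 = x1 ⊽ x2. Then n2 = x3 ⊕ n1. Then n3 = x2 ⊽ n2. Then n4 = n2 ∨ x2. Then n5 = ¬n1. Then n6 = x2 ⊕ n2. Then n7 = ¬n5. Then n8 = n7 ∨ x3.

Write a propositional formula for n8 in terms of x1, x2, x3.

¬¬(x1 ⊽ x2) ∨ x3

n1 = x1 ⊽ x2
n5 = ¬n1 = ¬(x1 ⊽ x2)
n7 = ¬n5 = ¬¬(x1 ⊽ x2)
n8 = n7 ∨ x3 = ¬¬(x1 ⊽ x2) ∨ x3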